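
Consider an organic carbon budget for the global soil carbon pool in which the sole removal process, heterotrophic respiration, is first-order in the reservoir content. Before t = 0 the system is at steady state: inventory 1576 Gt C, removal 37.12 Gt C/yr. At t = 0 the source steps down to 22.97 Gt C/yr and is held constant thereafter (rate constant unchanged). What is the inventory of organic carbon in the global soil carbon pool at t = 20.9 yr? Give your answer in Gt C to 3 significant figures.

1340 Gt C

τ = M₀/F₀ = 1576/37.12 = 42.46 yr; rate constant k = 1/τ.
New steady state M_∞ = F₁/k = F₁·τ = 22.97 × 42.46 = 975.23 Gt C.
M(t) = M_∞ + (M₀ − M_∞)·e^(−t/τ); t/τ = 20.9/42.46 = 0.4923, so e^(−t/τ) = 0.6112.
M(t) = 975.23 + 600.8 × 0.6112 = 1342.4 Gt C.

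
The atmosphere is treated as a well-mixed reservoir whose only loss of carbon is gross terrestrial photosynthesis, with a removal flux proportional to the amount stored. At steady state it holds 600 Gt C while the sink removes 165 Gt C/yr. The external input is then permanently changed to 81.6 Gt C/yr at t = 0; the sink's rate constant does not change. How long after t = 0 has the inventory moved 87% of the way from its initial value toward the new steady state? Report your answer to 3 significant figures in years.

7.42 yr

τ = M₀/F₀ = 600/165 = 3.636 yr.
The remaining gap fraction is e^(−t/τ); 87% covered ⇒ e^(−t/τ) = 0.130.
t = −τ ln(0.130) = 3.636 × 2.040 = 7.419 yr.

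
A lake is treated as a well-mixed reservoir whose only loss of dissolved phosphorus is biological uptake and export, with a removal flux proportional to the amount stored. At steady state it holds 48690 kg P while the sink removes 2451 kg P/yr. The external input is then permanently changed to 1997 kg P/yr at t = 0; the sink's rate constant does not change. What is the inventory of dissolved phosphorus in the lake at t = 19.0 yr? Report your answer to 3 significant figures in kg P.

Residence time τ = M₀/F₀ = 19.87 yr. The eventual steady state is M_∞ = M₀·(F₁/F₀) = 48690 × 1997/2451 = 39671 kg P.
The anomaly ΔM(t) = M(t) − M_∞ decays as ΔM₀·e^(−t/τ) with ΔM₀ = 48690 − 39671 = 9019 kg P.
At t = 19.0 yr, e^(−t/τ) = e^(−0.9564) = 0.3843, so ΔM = 3466 kg P and M = 39671 + 3466 = 43137 kg P.

43100 kg P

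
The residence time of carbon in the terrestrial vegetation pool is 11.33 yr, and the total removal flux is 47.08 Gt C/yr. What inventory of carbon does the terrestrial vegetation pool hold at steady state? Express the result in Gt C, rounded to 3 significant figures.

533 Gt C

τ = M/F ⇒ M = τ × F = 11.33 × 47.08 = 533.4 Gt C.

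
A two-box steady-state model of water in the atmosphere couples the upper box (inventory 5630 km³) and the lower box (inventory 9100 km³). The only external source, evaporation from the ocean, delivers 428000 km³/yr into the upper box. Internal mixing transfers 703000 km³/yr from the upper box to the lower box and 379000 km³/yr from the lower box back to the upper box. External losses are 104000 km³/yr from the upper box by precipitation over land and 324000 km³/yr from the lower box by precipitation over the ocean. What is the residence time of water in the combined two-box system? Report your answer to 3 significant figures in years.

For the system as a whole, the A↔B exchange is internal and contributes nothing to the throughput; only the external sinks remove mass.
M_total = 5630 + 9100 = 14730 km³.
ΣF_external_out = 104000 + 324000 = 428000 km³/yr.
τ = M_total / ΣF_ext = 14730 / 428000 = 0.03442 yr.

0.0344 yr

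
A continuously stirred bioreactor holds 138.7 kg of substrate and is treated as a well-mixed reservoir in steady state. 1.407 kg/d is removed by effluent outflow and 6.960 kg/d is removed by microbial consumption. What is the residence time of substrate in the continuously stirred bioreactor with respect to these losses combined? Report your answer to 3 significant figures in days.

16.6 d

Total removal = 1.407 + 6.960 = 8.3670 kg/d.
τ = M / ΣF_out = 138.7 / 8.3670 = 16.58 d.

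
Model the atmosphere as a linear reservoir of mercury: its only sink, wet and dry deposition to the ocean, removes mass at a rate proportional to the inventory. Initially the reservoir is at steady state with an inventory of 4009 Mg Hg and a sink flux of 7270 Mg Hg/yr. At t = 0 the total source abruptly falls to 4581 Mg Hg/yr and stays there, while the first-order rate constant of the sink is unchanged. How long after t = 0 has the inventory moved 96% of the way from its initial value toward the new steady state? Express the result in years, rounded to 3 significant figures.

τ = M₀/F₀ = 4009/7270 = 0.5514 yr.
The remaining gap fraction is e^(−t/τ); 96% covered ⇒ e^(−t/τ) = 0.0400.
t = −τ ln(0.0400) = 0.5514 × 3.219 = 1.775 yr.

1.78 yr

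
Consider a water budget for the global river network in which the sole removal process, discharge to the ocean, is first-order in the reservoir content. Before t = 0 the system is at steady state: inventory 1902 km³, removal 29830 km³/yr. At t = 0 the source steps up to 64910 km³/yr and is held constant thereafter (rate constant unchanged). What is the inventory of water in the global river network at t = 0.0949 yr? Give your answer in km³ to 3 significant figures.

3630 km³

τ = M₀/F₀ = 1902/29830 = 0.06376 yr; rate constant k = 1/τ.
New steady state M_∞ = F₁/k = F₁·τ = 64910 × 0.06376 = 4138.7 km³.
M(t) = M_∞ + (M₀ − M_∞)·e^(−t/τ); t/τ = 0.0949/0.06376 = 1.488, so e^(−t/τ) = 0.2257.
M(t) = 4138.7 − 2237 × 0.2257 = 3633.8 km³.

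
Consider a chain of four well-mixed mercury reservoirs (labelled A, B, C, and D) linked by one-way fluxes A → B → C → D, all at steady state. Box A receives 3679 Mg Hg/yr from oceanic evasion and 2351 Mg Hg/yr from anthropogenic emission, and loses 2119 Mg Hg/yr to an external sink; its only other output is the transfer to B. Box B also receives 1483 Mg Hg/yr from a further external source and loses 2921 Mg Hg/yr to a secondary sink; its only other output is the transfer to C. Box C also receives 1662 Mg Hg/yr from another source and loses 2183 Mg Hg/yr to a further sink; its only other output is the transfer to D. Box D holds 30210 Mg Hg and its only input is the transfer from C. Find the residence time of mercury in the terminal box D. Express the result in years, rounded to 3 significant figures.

Box A: F(A→B) = (3679 + 2351) − 2119 = 3911.0 Mg Hg/yr.
Box B: F(B→C) = (3911.0 + 1483) − 2921 = 2473.0 Mg Hg/yr.
Box C: F(C→D) = (2473.0 + 1662) − 2183 = 1952.0 Mg Hg/yr.
Box D throughput = its input = 1952.0 Mg Hg/yr; τ = 30210 / 1952.0 = 15.48 yr.

15.5 yr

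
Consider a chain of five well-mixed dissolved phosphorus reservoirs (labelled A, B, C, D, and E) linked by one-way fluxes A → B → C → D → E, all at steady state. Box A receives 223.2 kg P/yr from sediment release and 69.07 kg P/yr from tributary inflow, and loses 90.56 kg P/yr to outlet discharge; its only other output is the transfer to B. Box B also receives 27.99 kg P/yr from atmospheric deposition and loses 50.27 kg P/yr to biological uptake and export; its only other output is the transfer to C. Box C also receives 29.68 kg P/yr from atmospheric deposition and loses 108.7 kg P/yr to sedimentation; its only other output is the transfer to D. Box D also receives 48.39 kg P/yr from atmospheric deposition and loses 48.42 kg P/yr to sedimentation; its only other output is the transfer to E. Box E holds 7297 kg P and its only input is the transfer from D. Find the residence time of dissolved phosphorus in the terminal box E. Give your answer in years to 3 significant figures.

Box A: F(A→B) = (223.2 + 69.07) − 90.56 = 201.71 kg P/yr.
Box B: F(B→C) = (201.71 + 27.99) − 50.27 = 179.43 kg P/yr.
Box C: F(C→D) = (179.43 + 29.68) − 108.7 = 100.41 kg P/yr.
Box D: F(D→E) = (100.41 + 48.39) − 48.42 = 100.38 kg P/yr.
Box E throughput = its input = 100.38 kg P/yr; τ = 7297 / 100.38 = 72.69 yr.

72.7 yr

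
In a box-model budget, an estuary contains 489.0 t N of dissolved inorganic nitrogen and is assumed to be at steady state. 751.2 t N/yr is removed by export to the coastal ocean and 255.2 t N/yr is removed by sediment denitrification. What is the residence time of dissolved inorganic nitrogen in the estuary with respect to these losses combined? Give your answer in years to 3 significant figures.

0.486 yr

Total removal = 751.2 + 255.2 = 1006.4 t N/yr.
τ = M / ΣF_out = 489.0 / 1006.4 = 0.4859 yr.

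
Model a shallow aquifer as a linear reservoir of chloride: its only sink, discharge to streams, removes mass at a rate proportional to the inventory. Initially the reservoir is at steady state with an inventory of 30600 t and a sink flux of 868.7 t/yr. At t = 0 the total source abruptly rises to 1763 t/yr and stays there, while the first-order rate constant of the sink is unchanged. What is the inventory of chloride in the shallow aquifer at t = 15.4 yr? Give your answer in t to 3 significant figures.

41800 t

τ = M₀/F₀ = 30600/868.7 = 35.23 yr; rate constant k = 1/τ.
New steady state M_∞ = F₁/k = F₁·τ = 1763 × 35.23 = 62102 t.
M(t) = M_∞ + (M₀ − M_∞)·e^(−t/τ); t/τ = 15.4/35.23 = 0.4372, so e^(−t/τ) = 0.6458.
M(t) = 62102 − 31500 × 0.6458 = 41756 t.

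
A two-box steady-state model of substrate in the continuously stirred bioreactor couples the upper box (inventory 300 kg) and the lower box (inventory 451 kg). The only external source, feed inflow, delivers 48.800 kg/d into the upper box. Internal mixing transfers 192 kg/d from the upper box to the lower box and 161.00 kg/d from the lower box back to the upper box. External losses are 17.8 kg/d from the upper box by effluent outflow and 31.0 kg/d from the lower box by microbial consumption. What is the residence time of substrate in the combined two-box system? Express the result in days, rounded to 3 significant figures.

For the system as a whole, the A↔B exchange is internal and contributes nothing to the throughput; only the external sinks remove mass.
M_total = 300 + 451 = 751.00 kg.
ΣF_external_out = 17.8 + 31.0 = 48.800 kg/d.
τ = M_total / ΣF_ext = 751.00 / 48.800 = 15.39 d.

15.4 d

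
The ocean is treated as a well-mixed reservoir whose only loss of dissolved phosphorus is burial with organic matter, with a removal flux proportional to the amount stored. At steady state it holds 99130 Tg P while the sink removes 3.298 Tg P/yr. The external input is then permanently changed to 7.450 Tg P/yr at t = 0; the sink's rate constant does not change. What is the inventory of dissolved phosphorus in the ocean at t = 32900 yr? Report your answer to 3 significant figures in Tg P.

τ = M₀/F₀ = 99130/3.298 = 30060 yr; rate constant k = 1/τ.
New steady state M_∞ = F₁/k = F₁·τ = 7.450 × 30060 = 223930 Tg P.
M(t) = M_∞ + (M₀ − M_∞)·e^(−t/τ); t/τ = 32900/30060 = 1.095, so e^(−t/τ) = 0.3347.
M(t) = 223930 − 124800 × 0.3347 = 182160 Tg P.

182000 Tg P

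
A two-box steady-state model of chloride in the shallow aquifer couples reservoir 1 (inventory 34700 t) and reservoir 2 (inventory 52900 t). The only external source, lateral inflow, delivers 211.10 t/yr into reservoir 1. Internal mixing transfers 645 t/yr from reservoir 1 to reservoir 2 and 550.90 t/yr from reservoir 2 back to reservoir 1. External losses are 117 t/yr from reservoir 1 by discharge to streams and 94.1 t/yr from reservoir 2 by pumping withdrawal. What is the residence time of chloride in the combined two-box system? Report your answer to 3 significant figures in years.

415 yr

Treat the two boxes together as one reservoir: the mixing fluxes between them are internal recycling, so τ = ΣM / Σ(external losses).
M_total = 34700 + 52900 = 87600 t.
ΣF_external_out = 117 + 94.1 = 211.10 t/yr.
τ = M_total / ΣF_ext = 87600 / 211.10 = 415.0 yr.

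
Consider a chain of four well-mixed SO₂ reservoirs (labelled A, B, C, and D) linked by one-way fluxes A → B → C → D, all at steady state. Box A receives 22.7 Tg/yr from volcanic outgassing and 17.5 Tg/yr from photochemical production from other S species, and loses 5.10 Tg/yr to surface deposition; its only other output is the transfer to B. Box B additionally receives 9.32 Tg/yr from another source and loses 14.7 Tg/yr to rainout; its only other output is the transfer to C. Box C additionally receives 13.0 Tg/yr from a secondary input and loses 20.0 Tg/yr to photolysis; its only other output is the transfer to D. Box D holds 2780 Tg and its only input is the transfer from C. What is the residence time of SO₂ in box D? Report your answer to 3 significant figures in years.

122 yr

Box A: F(A→B) = (22.7 + 17.5) − 5.10 = 35.100 Tg/yr.
Box B: F(B→C) = (35.100 + 9.32) − 14.7 = 29.720 Tg/yr.
Box C: F(C→D) = (29.720 + 13.0) − 20.0 = 22.720 Tg/yr.
Box D throughput = its input = 22.720 Tg/yr; τ = 2780 / 22.720 = 122.4 yr.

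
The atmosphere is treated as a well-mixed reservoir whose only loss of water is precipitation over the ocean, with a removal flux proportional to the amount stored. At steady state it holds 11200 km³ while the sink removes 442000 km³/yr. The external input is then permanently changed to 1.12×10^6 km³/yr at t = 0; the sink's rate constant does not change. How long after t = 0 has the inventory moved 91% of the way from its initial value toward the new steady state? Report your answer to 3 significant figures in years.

0.0610 yr

τ = M₀/F₀ = 11200/442000 = 0.02534 yr.
The remaining gap fraction is e^(−t/τ); 91% covered ⇒ e^(−t/τ) = 0.0900.
t = −τ ln(0.0900) = 0.02534 × 2.408 = 0.06102 yr.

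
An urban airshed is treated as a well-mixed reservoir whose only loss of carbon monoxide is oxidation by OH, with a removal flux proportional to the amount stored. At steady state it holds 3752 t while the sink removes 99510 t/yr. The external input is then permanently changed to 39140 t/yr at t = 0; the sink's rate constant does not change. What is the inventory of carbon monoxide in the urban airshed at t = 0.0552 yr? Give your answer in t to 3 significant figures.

2000 t

τ = M₀/F₀ = 3752/99510 = 0.03770 yr; rate constant k = 1/τ.
New steady state M_∞ = F₁/k = F₁·τ = 39140 × 0.03770 = 1475.8 t.
M(t) = M_∞ + (M₀ − M_∞)·e^(−t/τ); t/τ = 0.0552/0.03770 = 1.464, so e^(−t/τ) = 0.2313.
M(t) = 1475.8 + 2276 × 0.2313 = 2002.3 t.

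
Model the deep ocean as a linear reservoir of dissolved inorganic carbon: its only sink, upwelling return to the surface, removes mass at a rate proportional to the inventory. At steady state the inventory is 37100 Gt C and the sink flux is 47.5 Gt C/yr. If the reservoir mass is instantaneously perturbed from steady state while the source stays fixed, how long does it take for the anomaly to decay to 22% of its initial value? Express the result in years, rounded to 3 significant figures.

For a linear reservoir the anomaly decays as exp(−t/τ) with τ = M/F = 37100/47.5 = 781.1 yr.
exp(−t/τ) = 0.22 ⇒ t = −τ ln(0.22) = 781.1 × 1.514 = 1183 yr.

1180 yr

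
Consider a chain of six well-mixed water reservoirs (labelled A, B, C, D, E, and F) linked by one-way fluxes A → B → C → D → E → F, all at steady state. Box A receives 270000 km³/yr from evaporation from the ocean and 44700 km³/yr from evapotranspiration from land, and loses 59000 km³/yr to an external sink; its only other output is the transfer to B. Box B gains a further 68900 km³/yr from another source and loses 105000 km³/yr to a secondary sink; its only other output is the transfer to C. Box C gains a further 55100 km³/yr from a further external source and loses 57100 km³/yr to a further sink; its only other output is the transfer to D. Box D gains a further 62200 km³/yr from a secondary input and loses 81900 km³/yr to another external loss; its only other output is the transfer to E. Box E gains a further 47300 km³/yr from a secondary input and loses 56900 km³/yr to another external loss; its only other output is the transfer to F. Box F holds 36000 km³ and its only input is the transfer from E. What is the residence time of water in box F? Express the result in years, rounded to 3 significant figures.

Box A: F(A→B) = (270000 + 44700) − 59000 = 255700 km³/yr.
Box B: F(B→C) = (255700 + 68900) − 105000 = 219600 km³/yr.
Box C: F(C→D) = (219600 + 55100) − 57100 = 217600 km³/yr.
Box D: F(D→E) = (217600 + 62200) − 81900 = 197900 km³/yr.
Box E: F(E→F) = (197900 + 47300) − 56900 = 188300 km³/yr.
Box F throughput = its input = 188300 km³/yr; τ = 36000 / 188300 = 0.1912 yr.

0.191 yr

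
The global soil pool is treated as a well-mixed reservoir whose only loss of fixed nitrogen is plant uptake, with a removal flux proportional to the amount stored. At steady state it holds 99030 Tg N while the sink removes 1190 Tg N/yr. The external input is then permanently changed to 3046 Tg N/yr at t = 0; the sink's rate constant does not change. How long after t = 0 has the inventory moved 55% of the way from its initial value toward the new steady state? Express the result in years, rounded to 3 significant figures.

66.5 yr

τ = M₀/F₀ = 99030/1190 = 83.22 yr.
The remaining gap fraction is e^(−t/τ); 55% covered ⇒ e^(−t/τ) = 0.450.
t = −τ ln(0.450) = 83.22 × 0.7985 = 66.45 yr.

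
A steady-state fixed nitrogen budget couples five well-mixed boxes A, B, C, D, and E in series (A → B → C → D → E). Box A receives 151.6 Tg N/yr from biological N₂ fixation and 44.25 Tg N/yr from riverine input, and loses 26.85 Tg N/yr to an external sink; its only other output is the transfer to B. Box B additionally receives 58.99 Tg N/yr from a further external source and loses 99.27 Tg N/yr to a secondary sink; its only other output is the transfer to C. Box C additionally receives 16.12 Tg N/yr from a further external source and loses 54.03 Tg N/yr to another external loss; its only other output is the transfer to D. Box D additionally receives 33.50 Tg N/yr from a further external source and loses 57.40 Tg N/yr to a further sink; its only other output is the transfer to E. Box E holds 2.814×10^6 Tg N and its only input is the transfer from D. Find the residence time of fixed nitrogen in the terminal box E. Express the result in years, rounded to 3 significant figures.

42100 yr

Box A: F(A→B) = (151.6 + 44.25) − 26.85 = 169.00 Tg N/yr.
Box B: F(B→C) = (169.00 + 58.99) − 99.27 = 128.72 Tg N/yr.
Box C: F(C→D) = (128.72 + 16.12) − 54.03 = 90.810 Tg N/yr.
Box D: F(D→E) = (90.810 + 33.50) − 57.40 = 66.910 Tg N/yr.
Box E throughput = its input = 66.910 Tg N/yr; τ = 2.814×10^6 / 66.910 = 42060 yr.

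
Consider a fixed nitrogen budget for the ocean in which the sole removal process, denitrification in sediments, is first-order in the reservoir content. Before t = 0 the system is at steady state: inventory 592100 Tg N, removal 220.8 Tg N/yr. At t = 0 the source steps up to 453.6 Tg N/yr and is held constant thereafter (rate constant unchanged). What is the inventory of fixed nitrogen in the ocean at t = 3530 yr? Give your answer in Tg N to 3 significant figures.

1.05×10^6 Tg N

Residence time τ = M₀/F₀ = 2682 yr. The eventual steady state is M_∞ = M₀·(F₁/F₀) = 592100 × 453.6/220.8 = 1.2164×10^6 Tg N.
The anomaly ΔM(t) = M(t) − M_∞ decays as ΔM₀·e^(−t/τ) with ΔM₀ = 592100 − 1.2164×10^6 = −624300 Tg N.
At t = 3530 yr, e^(−t/τ) = e^(−1.316) = 0.2681, so ΔM = −167400 Tg N and M = 1.2164×10^6 − 167400 = 1.0490×10^6 Tg N.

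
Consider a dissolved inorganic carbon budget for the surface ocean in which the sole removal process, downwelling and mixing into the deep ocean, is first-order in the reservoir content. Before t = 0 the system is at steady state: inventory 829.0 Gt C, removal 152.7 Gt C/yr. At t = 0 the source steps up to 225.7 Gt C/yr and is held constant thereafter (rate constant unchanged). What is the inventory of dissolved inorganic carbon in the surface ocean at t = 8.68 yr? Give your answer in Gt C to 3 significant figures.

1150 Gt C

τ = M₀/F₀ = 829.0/152.7 = 5.429 yr; rate constant k = 1/τ.
New steady state M_∞ = F₁/k = F₁·τ = 225.7 × 5.429 = 1225.3 Gt C.
M(t) = M_∞ + (M₀ − M_∞)·e^(−t/τ); t/τ = 8.68/5.429 = 1.599, so e^(−t/τ) = 0.2021.
M(t) = 1225.3 − 396.3 × 0.2021 = 1145.2 Gt C.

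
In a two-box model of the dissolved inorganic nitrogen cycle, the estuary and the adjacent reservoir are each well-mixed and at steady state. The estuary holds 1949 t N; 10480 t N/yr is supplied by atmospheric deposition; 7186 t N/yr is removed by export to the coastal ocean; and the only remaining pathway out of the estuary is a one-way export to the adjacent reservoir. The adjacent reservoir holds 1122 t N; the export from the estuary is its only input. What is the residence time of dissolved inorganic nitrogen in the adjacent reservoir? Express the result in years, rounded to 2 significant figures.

0.34 yr

Balance the estuary: ΣF_in = 10480 t N/yr.
Export to the adjacent reservoir = ΣF_in − (7186) = 3294.0 t N/yr.
At steady state the output of the adjacent reservoir equals its input, 3294.0 t N/yr.
τ = M / F = 1122 / 3294.0 = 0.3406 yr.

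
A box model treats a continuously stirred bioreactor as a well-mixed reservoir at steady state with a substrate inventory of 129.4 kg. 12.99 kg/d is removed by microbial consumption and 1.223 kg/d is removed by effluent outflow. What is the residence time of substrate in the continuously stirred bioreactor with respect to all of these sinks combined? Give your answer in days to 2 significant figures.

9.1 d

Total removal flux = 12.99 + 1.223 = 14.213 kg/d.
τ = M / ΣF_out = 129.4 / 14.213 = 9.104 d.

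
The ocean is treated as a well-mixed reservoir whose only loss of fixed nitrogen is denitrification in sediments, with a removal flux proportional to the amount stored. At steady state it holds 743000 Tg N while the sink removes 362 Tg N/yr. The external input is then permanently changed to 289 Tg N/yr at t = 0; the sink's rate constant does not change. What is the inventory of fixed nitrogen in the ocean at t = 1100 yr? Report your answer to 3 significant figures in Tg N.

681000 Tg N

τ = M₀/F₀ = 743000/362 = 2052 yr; rate constant k = 1/τ.
New steady state M_∞ = F₁/k = F₁·τ = 289 × 2052 = 593170 Tg N.
M(t) = M_∞ + (M₀ − M_∞)·e^(−t/τ); t/τ = 1100/2052 = 0.5359, so e^(−t/τ) = 0.5851.
M(t) = 593170 + 149800 × 0.5851 = 680840 Tg N.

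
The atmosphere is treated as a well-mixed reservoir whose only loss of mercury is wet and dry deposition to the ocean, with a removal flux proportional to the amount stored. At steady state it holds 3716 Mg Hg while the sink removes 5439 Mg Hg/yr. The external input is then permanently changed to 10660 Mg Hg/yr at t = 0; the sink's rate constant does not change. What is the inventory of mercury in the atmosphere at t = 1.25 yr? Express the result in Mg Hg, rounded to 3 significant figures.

Residence time τ = M₀/F₀ = 0.6832 yr. The eventual steady state is M_∞ = M₀·(F₁/F₀) = 3716 × 10660/5439 = 7283.1 Mg Hg.
The anomaly ΔM(t) = M(t) − M_∞ decays as ΔM₀·e^(−t/τ) with ΔM₀ = 3716 − 7283.1 = −3567 Mg Hg.
At t = 1.25 yr, e^(−t/τ) = e^(−1.830) = 0.1605, so ΔM = −572.4 Mg Hg and M = 7283.1 − 572.4 = 6710.6 Mg Hg.

6710 Mg Hg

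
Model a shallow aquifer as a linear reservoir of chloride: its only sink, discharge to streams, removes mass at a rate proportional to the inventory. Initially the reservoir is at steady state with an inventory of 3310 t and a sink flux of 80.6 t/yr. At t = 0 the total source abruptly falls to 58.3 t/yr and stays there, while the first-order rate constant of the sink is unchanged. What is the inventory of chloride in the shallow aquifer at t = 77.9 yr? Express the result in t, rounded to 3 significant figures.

2530 t

τ = M₀/F₀ = 3310/80.6 = 41.07 yr; rate constant k = 1/τ.
New steady state M_∞ = F₁/k = F₁·τ = 58.3 × 41.07 = 2394.2 t.
M(t) = M_∞ + (M₀ − M_∞)·e^(−t/τ); t/τ = 77.9/41.07 = 1.897, so e^(−t/τ) = 0.1500.
M(t) = 2394.2 + 915.8 × 0.1500 = 2531.6 t.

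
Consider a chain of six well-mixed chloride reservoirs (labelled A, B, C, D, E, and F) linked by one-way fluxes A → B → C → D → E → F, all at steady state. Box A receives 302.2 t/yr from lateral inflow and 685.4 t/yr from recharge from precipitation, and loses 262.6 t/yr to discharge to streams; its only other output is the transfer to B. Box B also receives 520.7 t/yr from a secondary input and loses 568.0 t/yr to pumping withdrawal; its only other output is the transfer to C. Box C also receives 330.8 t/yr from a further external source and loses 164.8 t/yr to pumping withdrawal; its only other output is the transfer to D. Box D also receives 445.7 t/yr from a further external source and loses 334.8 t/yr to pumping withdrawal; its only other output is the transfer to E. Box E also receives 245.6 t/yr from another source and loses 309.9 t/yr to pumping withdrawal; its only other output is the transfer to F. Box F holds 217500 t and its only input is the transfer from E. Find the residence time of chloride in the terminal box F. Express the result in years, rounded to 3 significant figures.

Box A: F(A→B) = (302.2 + 685.4) − 262.6 = 725.00 t/yr.
Box B: F(B→C) = (725.00 + 520.7) − 568.0 = 677.70 t/yr.
Box C: F(C→D) = (677.70 + 330.8) − 164.8 = 843.70 t/yr.
Box D: F(D→E) = (843.70 + 445.7) − 334.8 = 954.60 t/yr.
Box E: F(E→F) = (954.60 + 245.6) − 309.9 = 890.30 t/yr.
Box F throughput = its input = 890.30 t/yr; τ = 217500 / 890.30 = 244.3 yr.

244 yr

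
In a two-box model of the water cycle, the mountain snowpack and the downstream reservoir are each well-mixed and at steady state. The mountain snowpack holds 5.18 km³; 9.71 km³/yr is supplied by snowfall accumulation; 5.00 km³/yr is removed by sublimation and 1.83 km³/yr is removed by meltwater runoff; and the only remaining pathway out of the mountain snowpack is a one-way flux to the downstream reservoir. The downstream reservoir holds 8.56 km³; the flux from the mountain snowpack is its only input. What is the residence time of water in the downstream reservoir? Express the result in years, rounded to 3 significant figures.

Balance the mountain snowpack: ΣF_in = 9.7100 km³/yr.
Flux to the downstream reservoir = ΣF_in − (5.00 + 1.83) = 2.8800 km³/yr.
At steady state the output of the downstream reservoir equals its input, 2.8800 km³/yr.
τ = M / F = 8.56 / 2.8800 = 2.972 yr.

2.97 yr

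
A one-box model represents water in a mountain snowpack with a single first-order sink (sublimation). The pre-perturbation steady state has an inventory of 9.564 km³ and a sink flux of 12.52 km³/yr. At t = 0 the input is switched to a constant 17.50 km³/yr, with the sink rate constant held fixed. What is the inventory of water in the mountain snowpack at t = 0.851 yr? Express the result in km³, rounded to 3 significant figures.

The sink rate constant is k = F₀/M₀ = 12.52/9.564 = 1.309 yr⁻¹.
Solving dM/dt = F₁ − kM with M(0) = M₀ gives M(t) = F₁/k + (M₀ − F₁/k)·e^(−kt).
F₁/k = 17.50/1.309 = 13.368 km³; kt = 1.309 × 0.851 = 1.114, e^(−kt) = 0.3282.
M(0.851) = 13.368 + (9.564 − 13.368) × 0.3282 = 13.368 − 1.249 = 12.120 km³.

12.1 km³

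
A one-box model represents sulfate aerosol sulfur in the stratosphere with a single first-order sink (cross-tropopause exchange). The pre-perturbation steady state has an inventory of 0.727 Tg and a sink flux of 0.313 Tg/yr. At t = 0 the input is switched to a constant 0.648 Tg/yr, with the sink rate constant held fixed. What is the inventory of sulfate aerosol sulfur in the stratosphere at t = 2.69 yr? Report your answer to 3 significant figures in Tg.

The sink rate constant is k = F₀/M₀ = 0.313/0.727 = 0.4305 yr⁻¹.
Solving dM/dt = F₁ − kM with M(0) = M₀ gives M(t) = F₁/k + (M₀ − F₁/k)·e^(−kt).
F₁/k = 0.648/0.4305 = 1.5051 Tg; kt = 0.4305 × 2.69 = 1.158, e^(−kt) = 0.3141.
M(2.69) = 1.5051 + (0.727 − 1.5051) × 0.3141 = 1.5051 − 0.2444 = 1.2607 Tg.

1.26 Tg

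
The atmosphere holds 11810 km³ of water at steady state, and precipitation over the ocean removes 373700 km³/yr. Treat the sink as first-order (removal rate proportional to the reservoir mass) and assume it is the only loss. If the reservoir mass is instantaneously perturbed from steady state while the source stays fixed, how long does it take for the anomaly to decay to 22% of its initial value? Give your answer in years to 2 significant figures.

0.048 yr

For a linear reservoir the anomaly decays as exp(−t/τ) with τ = M/F = 11810/373700 = 0.03160 yr.
exp(−t/τ) = 0.22 ⇒ t = −τ ln(0.22) = 0.03160 × 1.514 = 0.04785 yr.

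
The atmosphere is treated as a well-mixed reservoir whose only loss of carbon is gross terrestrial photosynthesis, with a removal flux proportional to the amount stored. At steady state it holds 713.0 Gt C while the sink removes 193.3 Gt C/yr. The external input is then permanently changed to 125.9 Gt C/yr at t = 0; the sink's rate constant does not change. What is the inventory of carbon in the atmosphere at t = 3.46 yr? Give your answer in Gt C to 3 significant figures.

τ = M₀/F₀ = 713.0/193.3 = 3.689 yr; rate constant k = 1/τ.
New steady state M_∞ = F₁/k = F₁·τ = 125.9 × 3.689 = 464.39 Gt C.
M(t) = M_∞ + (M₀ − M_∞)·e^(−t/τ); t/τ = 3.46/3.689 = 0.9380, so e^(−t/τ) = 0.3914.
M(t) = 464.39 + 248.6 × 0.3914 = 561.70 Gt C.

562 Gt C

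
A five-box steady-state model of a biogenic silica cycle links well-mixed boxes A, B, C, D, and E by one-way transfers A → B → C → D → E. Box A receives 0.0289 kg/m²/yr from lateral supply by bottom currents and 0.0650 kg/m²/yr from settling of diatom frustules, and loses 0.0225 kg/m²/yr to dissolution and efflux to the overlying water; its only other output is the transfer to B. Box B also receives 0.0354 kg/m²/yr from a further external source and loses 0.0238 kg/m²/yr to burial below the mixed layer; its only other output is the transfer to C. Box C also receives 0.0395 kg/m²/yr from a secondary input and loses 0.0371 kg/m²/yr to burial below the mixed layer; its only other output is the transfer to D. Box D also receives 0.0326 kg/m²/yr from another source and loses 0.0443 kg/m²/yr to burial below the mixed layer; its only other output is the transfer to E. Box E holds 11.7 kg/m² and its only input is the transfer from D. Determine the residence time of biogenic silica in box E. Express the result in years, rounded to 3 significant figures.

Box A: F(A→B) = (0.0289 + 0.0650) − 0.0225 = 0.071400 kg/m²/yr.
Box B: F(B→C) = (0.071400 + 0.0354) − 0.0238 = 0.083000 kg/m²/yr.
Box C: F(C→D) = (0.083000 + 0.0395) − 0.0371 = 0.085400 kg/m²/yr.
Box D: F(D→E) = (0.085400 + 0.0326) − 0.0443 = 0.073700 kg/m²/yr.
Box E throughput = its input = 0.073700 kg/m²/yr; τ = 11.7 / 0.073700 = 158.8 yr.

159 yr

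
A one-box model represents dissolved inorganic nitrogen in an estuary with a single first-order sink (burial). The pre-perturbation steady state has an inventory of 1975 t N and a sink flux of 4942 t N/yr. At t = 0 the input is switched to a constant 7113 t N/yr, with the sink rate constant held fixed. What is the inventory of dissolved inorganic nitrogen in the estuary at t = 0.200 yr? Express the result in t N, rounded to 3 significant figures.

2320 t N

τ = M₀/F₀ = 1975/4942 = 0.3996 yr; rate constant k = 1/τ.
New steady state M_∞ = F₁/k = F₁·τ = 7113 × 0.3996 = 2842.6 t N.
M(t) = M_∞ + (M₀ − M_∞)·e^(−t/τ); t/τ = 0.200/0.3996 = 0.5005, so e^(−t/τ) = 0.6063.
M(t) = 2842.6 − 867.6 × 0.6063 = 2316.6 t N.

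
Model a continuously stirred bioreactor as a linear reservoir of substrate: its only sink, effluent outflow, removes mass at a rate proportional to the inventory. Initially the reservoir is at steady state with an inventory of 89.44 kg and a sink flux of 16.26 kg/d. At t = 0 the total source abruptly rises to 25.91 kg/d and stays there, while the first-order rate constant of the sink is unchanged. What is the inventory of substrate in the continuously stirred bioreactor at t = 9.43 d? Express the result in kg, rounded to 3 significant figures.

133 kg

τ = M₀/F₀ = 89.44/16.26 = 5.501 d; rate constant k = 1/τ.
New steady state M_∞ = F₁/k = F₁·τ = 25.91 × 5.501 = 142.52 kg.
M(t) = M_∞ + (M₀ − M_∞)·e^(−t/τ); t/τ = 9.43/5.501 = 1.714, so e^(−t/τ) = 0.1801.
M(t) = 142.52 − 53.08 × 0.1801 = 132.96 kg.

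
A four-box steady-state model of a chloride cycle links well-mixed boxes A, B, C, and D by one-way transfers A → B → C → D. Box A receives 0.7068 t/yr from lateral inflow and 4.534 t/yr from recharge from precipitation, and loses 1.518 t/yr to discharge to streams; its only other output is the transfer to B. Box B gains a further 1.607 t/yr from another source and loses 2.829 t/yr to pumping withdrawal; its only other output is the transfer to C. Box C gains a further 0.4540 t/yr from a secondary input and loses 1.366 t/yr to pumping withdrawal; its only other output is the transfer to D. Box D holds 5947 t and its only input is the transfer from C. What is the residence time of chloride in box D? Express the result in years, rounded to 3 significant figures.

Box A: F(A→B) = (0.7068 + 4.534) − 1.518 = 3.7228 t/yr.
Box B: F(B→C) = (3.7228 + 1.607) − 2.829 = 2.5008 t/yr.
Box C: F(C→D) = (2.5008 + 0.4540) − 1.366 = 1.5888 t/yr.
Box D throughput = its input = 1.5888 t/yr; τ = 5947 / 1.5888 = 3743 yr.

3740 yr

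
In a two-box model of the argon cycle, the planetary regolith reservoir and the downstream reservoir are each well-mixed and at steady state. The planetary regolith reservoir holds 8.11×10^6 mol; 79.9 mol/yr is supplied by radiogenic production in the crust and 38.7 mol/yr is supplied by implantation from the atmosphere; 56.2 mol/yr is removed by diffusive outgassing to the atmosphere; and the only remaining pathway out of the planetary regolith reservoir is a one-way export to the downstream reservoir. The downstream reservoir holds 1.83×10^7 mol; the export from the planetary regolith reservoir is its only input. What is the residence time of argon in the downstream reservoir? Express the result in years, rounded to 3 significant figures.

Balance the planetary regolith reservoir: ΣF_in = 79.9 + 38.7 = 118.60 mol/yr.
Export to the downstream reservoir = ΣF_in − (56.2) = 62.400 mol/yr.
At steady state the output of the downstream reservoir equals its input, 62.400 mol/yr.
τ = M / F = 1.83×10^7 / 62.400 = 293300 yr.

293000 yr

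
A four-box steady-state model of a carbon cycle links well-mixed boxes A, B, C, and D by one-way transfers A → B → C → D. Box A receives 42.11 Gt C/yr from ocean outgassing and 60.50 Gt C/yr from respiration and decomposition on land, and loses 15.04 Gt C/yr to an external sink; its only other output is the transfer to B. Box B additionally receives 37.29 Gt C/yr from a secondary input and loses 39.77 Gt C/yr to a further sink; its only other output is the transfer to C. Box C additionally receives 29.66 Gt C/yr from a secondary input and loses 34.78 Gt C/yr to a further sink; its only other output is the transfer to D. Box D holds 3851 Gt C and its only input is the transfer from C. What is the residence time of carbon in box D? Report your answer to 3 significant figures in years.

48.2 yr

Box A: F(A→B) = (42.11 + 60.50) − 15.04 = 87.570 Gt C/yr.
Box B: F(B→C) = (87.570 + 37.29) − 39.77 = 85.090 Gt C/yr.
Box C: F(C→D) = (85.090 + 29.66) − 34.78 = 79.970 Gt C/yr.
Box D throughput = its input = 79.970 Gt C/yr; τ = 3851 / 79.970 = 48.16 yr.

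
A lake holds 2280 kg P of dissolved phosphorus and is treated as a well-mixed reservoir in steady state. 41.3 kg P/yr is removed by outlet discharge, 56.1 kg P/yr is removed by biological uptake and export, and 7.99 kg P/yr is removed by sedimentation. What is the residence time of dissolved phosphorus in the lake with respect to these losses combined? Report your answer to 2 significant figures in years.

22 yr

Total removal = 41.30 + 56.10 + 7.990 = 105.39 kg P/yr.
τ = M / ΣF_out = 2280 / 105.39 = 21.63 yr.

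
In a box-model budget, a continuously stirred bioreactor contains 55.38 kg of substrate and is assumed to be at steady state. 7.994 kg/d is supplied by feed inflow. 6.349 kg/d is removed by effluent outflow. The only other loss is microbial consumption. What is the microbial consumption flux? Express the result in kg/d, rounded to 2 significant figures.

At steady state ΣF_in = ΣF_out.
ΣF_in = 7.9940 kg/d.
Microbial consumption flux = ΣF_in − (6.349) = 7.9940 − 6.349 = 1.645 kg/d.

1.6 kg/d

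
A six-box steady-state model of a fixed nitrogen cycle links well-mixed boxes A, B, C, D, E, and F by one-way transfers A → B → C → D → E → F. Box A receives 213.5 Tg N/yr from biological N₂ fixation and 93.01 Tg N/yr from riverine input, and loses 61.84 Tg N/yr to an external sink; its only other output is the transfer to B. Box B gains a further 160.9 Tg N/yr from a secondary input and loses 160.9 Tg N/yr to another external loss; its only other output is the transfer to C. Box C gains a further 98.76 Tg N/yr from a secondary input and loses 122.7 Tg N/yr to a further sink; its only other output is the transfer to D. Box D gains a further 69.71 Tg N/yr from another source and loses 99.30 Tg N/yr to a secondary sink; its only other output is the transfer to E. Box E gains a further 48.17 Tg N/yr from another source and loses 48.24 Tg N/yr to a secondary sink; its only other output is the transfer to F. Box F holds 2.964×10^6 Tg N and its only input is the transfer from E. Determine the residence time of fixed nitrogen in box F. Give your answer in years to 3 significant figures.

Box A: F(A→B) = (213.5 + 93.01) − 61.84 = 244.67 Tg N/yr.
Box B: F(B→C) = (244.67 + 160.9) − 160.9 = 244.67 Tg N/yr.
Box C: F(C→D) = (244.67 + 98.76) − 122.7 = 220.73 Tg N/yr.
Box D: F(D→E) = (220.73 + 69.71) − 99.30 = 191.14 Tg N/yr.
Box E: F(E→F) = (191.14 + 48.17) − 48.24 = 191.07 Tg N/yr.
Box F throughput = its input = 191.07 Tg N/yr; τ = 2.964×10^6 / 191.07 = 15510 yr.

15500 yr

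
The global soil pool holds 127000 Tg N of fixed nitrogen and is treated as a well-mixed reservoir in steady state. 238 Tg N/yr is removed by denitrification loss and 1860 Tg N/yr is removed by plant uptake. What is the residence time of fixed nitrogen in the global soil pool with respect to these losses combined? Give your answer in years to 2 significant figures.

61 yr

Total removal = 238.0 + 1860 = 2098.0 Tg N/yr.
τ = M / ΣF_out = 127000 / 2098.0 = 60.53 yr.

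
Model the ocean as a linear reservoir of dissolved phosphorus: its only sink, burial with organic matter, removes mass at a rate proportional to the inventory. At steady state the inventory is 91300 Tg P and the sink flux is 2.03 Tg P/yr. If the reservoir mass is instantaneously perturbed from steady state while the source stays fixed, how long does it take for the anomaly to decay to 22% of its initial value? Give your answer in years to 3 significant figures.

For a linear reservoir the anomaly decays as exp(−t/τ) with τ = M/F = 91300/2.03 = 44980 yr.
exp(−t/τ) = 0.22 ⇒ t = −τ ln(0.22) = 44980 × 1.514 = 68100 yr.

68100 yr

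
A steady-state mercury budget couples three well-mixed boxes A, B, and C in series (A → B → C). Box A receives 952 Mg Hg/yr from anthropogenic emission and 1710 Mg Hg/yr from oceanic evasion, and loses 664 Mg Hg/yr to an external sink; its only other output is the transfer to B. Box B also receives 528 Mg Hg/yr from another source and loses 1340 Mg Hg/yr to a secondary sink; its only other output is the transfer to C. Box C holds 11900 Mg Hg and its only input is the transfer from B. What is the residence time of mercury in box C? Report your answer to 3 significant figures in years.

10.0 yr

Box A: F(A→B) = (952 + 1710) − 664 = 1998.0 Mg Hg/yr.
Box B: F(B→C) = (1998.0 + 528) − 1340 = 1186.0 Mg Hg/yr.
Box C throughput = its input = 1186.0 Mg Hg/yr; τ = 11900 / 1186.0 = 10.03 yr.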